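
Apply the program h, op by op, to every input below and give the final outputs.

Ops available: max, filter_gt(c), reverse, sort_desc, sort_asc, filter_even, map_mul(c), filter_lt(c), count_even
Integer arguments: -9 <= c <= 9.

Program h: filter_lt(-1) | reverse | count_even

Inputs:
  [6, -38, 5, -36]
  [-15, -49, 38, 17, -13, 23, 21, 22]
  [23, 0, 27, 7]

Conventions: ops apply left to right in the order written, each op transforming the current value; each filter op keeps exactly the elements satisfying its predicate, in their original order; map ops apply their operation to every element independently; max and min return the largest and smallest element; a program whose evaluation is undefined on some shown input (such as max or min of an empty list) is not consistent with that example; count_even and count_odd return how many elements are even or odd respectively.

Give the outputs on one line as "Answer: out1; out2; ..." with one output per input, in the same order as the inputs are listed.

Execution, op by op:
  [6, -38, 5, -36] -> [-38, -36] -> [-36, -38] -> 2
  [-15, -49, 38, 17, -13, 23, 21, 22] -> [-15, -49, -13] -> [-13, -49, -15] -> 0
  [23, 0, 27, 7] -> [] -> [] -> 0

2; 0; 0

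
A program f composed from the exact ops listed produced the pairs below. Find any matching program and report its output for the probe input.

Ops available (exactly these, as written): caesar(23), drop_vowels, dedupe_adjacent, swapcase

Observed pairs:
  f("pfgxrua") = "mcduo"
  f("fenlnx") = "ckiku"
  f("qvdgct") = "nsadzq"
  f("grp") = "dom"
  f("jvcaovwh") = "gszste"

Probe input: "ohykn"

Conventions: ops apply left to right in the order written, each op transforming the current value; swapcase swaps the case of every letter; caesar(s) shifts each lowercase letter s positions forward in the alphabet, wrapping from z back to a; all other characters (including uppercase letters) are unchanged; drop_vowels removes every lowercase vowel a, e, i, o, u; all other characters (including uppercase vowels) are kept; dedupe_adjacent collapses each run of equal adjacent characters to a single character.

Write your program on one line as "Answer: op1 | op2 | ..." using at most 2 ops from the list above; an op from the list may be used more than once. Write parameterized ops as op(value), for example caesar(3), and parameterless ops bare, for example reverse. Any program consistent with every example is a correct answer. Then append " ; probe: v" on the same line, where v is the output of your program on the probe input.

drop_vowels | caesar(23) ; probe: "evhk"

Check, running the answer program on each example:
  "pfgxrua" -> "pfgxr" -> "mcduo"
  "fenlnx" -> "fnlnx" -> "ckiku"
  "qvdgct" -> "qvdgct" -> "nsadzq"
  "grp" -> "grp" -> "dom"
  "jvcaovwh" -> "jvcvwh" -> "gszste"
  probe: "ohykn" -> "hykn" -> "evhk"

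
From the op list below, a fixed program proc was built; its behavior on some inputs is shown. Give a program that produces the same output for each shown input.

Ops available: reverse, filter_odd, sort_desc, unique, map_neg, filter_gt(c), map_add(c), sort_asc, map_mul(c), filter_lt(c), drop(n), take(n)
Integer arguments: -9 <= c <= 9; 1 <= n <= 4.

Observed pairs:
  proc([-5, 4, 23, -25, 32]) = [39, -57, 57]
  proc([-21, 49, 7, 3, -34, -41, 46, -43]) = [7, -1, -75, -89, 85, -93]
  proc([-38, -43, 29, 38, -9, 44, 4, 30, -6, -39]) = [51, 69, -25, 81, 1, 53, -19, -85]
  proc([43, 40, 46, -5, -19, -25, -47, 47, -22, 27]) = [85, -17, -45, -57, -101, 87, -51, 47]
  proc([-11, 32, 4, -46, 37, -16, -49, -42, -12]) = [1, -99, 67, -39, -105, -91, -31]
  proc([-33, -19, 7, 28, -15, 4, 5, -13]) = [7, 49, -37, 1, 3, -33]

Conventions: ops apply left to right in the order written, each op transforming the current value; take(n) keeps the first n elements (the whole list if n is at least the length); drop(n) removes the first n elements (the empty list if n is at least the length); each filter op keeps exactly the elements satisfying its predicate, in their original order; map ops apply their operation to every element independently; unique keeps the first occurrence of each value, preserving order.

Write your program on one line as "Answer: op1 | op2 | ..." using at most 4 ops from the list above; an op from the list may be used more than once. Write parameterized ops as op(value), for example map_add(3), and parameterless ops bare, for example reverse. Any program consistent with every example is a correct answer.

map_mul(2) | map_add(-8) | map_add(1) | drop(2)

Check, running the answer program on each example:
  [-5, 4, 23, -25, 32] -> [-10, 8, 46, -50, 64] -> [-18, 0, 38, -58, 56] -> [-17, 1, 39, -57, 57] -> [39, -57, 57]
  [-21, 49, 7, 3, -34, -41, 46, -43] -> [-42, 98, 14, 6, -68, -82, 92, -86] -> [-50, 90, 6, -2, -76, -90, 84, -94] -> [-49, 91, 7, -1, -75, -89, 85, -93] -> [7, -1, -75, -89, 85, -93]
  [-38, -43, 29, 38, -9, 44, 4, 30, -6, -39] -> [-76, -86, 58, 76, -18, 88, 8, 60, -12, -78] -> [-84, -94, 50, 68, -26, 80, 0, 52, -20, -86] -> [-83, -93, 51, 69, -25, 81, 1, 53, -19, -85] -> [51, 69, -25, 81, 1, 53, -19, -85]
  [43, 40, 46, -5, -19, -25, -47, 47, -22, 27] -> [86, 80, 92, -10, -38, -50, -94, 94, -44, 54] -> [78, 72, 84, -18, -46, -58, -102, 86, -52, 46] -> [79, 73, 85, -17, -45, -57, -101, 87, -51, 47] -> [85, -17, -45, -57, -101, 87, -51, 47]
  [-11, 32, 4, -46, 37, -16, -49, -42, -12] -> [-22, 64, 8, -92, 74, -32, -98, -84, -24] -> [-30, 56, 0, -100, 66, -40, -106, -92, -32] -> [-29, 57, 1, -99, 67, -39, -105, -91, -31] -> [1, -99, 67, -39, -105, -91, -31]
  [-33, -19, 7, 28, -15, 4, 5, -13] -> [-66, -38, 14, 56, -30, 8, 10, -26] -> [-74, -46, 6, 48, -38, 0, 2, -34] -> [-73, -45, 7, 49, -37, 1, 3, -33] -> [7, 49, -37, 1, 3, -33]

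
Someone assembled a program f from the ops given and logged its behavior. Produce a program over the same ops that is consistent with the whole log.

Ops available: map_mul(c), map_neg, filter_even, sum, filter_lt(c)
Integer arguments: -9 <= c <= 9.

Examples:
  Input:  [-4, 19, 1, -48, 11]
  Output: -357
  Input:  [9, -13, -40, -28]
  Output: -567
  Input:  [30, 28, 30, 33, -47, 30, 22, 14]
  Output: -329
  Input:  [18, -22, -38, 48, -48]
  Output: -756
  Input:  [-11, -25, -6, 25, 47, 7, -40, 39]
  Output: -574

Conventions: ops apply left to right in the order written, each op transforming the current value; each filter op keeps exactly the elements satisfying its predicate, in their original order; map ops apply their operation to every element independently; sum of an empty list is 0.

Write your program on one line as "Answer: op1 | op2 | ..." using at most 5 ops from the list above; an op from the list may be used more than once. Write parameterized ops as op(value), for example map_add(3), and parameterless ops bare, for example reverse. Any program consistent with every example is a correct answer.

map_neg | map_mul(-7) | filter_lt(9) | sum

Check, running the answer program on each example:
  [-4, 19, 1, -48, 11] -> [4, -19, -1, 48, -11] -> [-28, 133, 7, -336, 77] -> [-28, 7, -336] -> -357
  [9, -13, -40, -28] -> [-9, 13, 40, 28] -> [63, -91, -280, -196] -> [-91, -280, -196] -> -567
  [30, 28, 30, 33, -47, 30, 22, 14] -> [-30, -28, -30, -33, 47, -30, -22, -14] -> [210, 196, 210, 231, -329, 210, 154, 98] -> [-329] -> -329
  [18, -22, -38, 48, -48] -> [-18, 22, 38, -48, 48] -> [126, -154, -266, 336, -336] -> [-154, -266, -336] -> -756
  [-11, -25, -6, 25, 47, 7, -40, 39] -> [11, 25, 6, -25, -47, -7, 40, -39] -> [-77, -175, -42, 175, 329, 49, -280, 273] -> [-77, -175, -42, -280] -> -574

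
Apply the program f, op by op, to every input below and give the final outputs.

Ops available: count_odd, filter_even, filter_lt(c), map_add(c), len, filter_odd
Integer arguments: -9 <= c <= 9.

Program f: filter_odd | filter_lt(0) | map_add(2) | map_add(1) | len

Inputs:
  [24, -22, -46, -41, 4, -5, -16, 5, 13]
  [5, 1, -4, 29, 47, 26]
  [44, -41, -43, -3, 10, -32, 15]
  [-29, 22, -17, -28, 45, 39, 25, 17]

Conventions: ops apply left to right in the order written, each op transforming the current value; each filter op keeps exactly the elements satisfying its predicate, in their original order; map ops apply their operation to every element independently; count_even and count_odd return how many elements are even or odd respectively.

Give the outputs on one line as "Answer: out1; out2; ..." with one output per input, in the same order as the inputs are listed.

2; 0; 3; 2

Execution, op by op:
  [24, -22, -46, -41, 4, -5, -16, 5, 13] -> [-41, -5, 5, 13] -> [-41, -5] -> [-39, -3] -> [-38, -2] -> 2
  [5, 1, -4, 29, 47, 26] -> [5, 1, 29, 47] -> [] -> [] -> [] -> 0
  [44, -41, -43, -3, 10, -32, 15] -> [-41, -43, -3, 15] -> [-41, -43, -3] -> [-39, -41, -1] -> [-38, -40, 0] -> 3
  [-29, 22, -17, -28, 45, 39, 25, 17] -> [-29, -17, 45, 39, 25, 17] -> [-29, -17] -> [-27, -15] -> [-26, -14] -> 2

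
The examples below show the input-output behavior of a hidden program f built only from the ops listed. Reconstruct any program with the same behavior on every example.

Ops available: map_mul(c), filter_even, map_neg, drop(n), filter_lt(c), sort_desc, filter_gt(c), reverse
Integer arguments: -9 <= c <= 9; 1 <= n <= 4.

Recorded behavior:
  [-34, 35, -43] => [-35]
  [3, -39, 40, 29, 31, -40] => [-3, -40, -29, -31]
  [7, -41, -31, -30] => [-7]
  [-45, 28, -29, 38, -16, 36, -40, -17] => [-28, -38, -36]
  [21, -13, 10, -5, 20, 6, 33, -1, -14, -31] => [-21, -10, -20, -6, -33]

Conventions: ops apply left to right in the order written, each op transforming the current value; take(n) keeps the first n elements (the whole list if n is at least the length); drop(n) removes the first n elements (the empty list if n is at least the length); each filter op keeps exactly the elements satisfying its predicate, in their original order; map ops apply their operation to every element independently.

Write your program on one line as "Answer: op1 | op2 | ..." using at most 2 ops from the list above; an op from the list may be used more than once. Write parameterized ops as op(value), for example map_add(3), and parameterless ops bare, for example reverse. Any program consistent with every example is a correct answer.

map_neg | filter_lt(-1)

Check, running the answer program on each example:
  [-34, 35, -43] -> [34, -35, 43] -> [-35]
  [3, -39, 40, 29, 31, -40] -> [-3, 39, -40, -29, -31, 40] -> [-3, -40, -29, -31]
  [7, -41, -31, -30] -> [-7, 41, 31, 30] -> [-7]
  [-45, 28, -29, 38, -16, 36, -40, -17] -> [45, -28, 29, -38, 16, -36, 40, 17] -> [-28, -38, -36]
  [21, -13, 10, -5, 20, 6, 33, -1, -14, -31] -> [-21, 13, -10, 5, -20, -6, -33, 1, 14, 31] -> [-21, -10, -20, -6, -33]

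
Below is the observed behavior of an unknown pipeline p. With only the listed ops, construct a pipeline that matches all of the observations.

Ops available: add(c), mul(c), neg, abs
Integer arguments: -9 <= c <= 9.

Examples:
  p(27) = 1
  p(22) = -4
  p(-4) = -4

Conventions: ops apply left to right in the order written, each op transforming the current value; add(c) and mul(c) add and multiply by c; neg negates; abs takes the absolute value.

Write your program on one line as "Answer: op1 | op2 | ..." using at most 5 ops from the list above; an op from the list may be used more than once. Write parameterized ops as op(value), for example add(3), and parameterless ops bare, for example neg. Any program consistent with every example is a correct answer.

add(-9) | abs | add(-8) | add(-9)

Check, running the answer program on each example:
  27 -> 18 -> 18 -> 10 -> 1
  22 -> 13 -> 13 -> 5 -> -4
  -4 -> -13 -> 13 -> 5 -> -4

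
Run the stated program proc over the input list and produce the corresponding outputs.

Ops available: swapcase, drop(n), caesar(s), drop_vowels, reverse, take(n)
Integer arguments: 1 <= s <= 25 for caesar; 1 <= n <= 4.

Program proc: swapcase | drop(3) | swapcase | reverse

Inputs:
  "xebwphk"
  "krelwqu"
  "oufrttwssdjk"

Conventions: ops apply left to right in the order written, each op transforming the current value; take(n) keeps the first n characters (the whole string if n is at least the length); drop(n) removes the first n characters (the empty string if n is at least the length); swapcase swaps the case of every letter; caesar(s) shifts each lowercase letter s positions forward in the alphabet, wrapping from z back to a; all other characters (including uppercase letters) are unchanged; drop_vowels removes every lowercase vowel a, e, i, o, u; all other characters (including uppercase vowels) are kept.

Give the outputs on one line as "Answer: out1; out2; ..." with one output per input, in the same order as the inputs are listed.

"khpw"; "uqwl"; "kjdsswttr"

Execution, op by op:
  "xebwphk" -> "XEBWPHK" -> "WPHK" -> "wphk" -> "khpw"
  "krelwqu" -> "KRELWQU" -> "LWQU" -> "lwqu" -> "uqwl"
  "oufrttwssdjk" -> "OUFRTTWSSDJK" -> "RTTWSSDJK" -> "rttwssdjk" -> "kjdsswttr"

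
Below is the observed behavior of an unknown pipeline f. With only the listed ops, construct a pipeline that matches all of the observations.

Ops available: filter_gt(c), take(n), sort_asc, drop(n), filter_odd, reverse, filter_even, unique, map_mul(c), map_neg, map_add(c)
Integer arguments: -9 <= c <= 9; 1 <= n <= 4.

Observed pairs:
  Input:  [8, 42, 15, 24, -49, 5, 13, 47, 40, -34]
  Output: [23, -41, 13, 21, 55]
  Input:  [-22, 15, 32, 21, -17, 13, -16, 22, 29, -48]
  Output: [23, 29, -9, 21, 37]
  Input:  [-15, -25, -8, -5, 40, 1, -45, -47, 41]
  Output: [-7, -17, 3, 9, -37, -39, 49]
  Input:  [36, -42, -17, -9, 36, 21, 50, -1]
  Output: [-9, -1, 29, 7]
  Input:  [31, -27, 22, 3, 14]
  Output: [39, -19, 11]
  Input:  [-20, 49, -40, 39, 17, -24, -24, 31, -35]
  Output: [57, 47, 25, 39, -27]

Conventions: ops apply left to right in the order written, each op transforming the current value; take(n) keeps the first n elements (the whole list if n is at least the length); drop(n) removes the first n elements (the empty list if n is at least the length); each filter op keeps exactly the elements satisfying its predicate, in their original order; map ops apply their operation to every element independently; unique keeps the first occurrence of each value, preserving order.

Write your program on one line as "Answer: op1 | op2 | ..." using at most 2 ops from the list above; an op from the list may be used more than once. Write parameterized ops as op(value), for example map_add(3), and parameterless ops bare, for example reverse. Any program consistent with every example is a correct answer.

filter_odd | map_add(8)

Check, running the answer program on each example:
  [8, 42, 15, 24, -49, 5, 13, 47, 40, -34] -> [15, -49, 5, 13, 47] -> [23, -41, 13, 21, 55]
  [-22, 15, 32, 21, -17, 13, -16, 22, 29, -48] -> [15, 21, -17, 13, 29] -> [23, 29, -9, 21, 37]
  [-15, -25, -8, -5, 40, 1, -45, -47, 41] -> [-15, -25, -5, 1, -45, -47, 41] -> [-7, -17, 3, 9, -37, -39, 49]
  [36, -42, -17, -9, 36, 21, 50, -1] -> [-17, -9, 21, -1] -> [-9, -1, 29, 7]
  [31, -27, 22, 3, 14] -> [31, -27, 3] -> [39, -19, 11]
  [-20, 49, -40, 39, 17, -24, -24, 31, -35] -> [49, 39, 17, 31, -35] -> [57, 47, 25, 39, -27]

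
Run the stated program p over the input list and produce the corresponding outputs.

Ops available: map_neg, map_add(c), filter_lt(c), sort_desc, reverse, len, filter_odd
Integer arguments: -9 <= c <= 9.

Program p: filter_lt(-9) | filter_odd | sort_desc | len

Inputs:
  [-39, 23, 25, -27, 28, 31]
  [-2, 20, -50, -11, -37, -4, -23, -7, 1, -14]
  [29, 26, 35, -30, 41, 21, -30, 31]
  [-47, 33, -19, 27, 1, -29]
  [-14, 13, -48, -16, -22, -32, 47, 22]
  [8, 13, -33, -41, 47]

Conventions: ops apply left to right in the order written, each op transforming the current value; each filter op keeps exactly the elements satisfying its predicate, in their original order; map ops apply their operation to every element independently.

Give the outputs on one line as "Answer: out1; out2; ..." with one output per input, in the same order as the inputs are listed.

2; 3; 0; 3; 0; 2

Execution, op by op:
  [-39, 23, 25, -27, 28, 31] -> [-39, -27] -> [-39, -27] -> [-27, -39] -> 2
  [-2, 20, -50, -11, -37, -4, -23, -7, 1, -14] -> [-50, -11, -37, -23, -14] -> [-11, -37, -23] -> [-11, -23, -37] -> 3
  [29, 26, 35, -30, 41, 21, -30, 31] -> [-30, -30] -> [] -> [] -> 0
  [-47, 33, -19, 27, 1, -29] -> [-47, -19, -29] -> [-47, -19, -29] -> [-19, -29, -47] -> 3
  [-14, 13, -48, -16, -22, -32, 47, 22] -> [-14, -48, -16, -22, -32] -> [] -> [] -> 0
  [8, 13, -33, -41, 47] -> [-33, -41] -> [-33, -41] -> [-33, -41] -> 2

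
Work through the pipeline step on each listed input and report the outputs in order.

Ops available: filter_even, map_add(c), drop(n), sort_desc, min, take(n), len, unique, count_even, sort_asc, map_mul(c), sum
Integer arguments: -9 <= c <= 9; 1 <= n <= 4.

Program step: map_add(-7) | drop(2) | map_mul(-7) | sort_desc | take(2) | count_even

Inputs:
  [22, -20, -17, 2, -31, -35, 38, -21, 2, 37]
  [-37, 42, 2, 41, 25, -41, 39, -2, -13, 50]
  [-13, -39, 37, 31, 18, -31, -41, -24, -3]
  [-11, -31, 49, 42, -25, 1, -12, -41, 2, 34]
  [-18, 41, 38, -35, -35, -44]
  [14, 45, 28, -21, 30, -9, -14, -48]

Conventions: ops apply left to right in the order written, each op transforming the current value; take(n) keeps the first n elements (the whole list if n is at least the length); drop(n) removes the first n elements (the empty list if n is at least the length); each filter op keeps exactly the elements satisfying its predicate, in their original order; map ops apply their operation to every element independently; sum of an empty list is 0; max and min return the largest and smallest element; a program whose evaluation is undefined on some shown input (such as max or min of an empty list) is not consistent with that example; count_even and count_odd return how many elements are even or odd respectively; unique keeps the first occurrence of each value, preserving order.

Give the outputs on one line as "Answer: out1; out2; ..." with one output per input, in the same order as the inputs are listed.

2; 2; 2; 2; 1; 1

Execution, op by op:
  [22, -20, -17, 2, -31, -35, 38, -21, 2, 37] -> [15, -27, -24, -5, -38, -42, 31, -28, -5, 30] -> [-24, -5, -38, -42, 31, -28, -5, 30] -> [168, 35, 266, 294, -217, 196, 35, -210] -> [294, 266, 196, 168, 35, 35, -210, -217] -> [294, 266] -> 2
  [-37, 42, 2, 41, 25, -41, 39, -2, -13, 50] -> [-44, 35, -5, 34, 18, -48, 32, -9, -20, 43] -> [-5, 34, 18, -48, 32, -9, -20, 43] -> [35, -238, -126, 336, -224, 63, 140, -301] -> [336, 140, 63, 35, -126, -224, -238, -301] -> [336, 140] -> 2
  [-13, -39, 37, 31, 18, -31, -41, -24, -3] -> [-20, -46, 30, 24, 11, -38, -48, -31, -10] -> [30, 24, 11, -38, -48, -31, -10] -> [-210, -168, -77, 266, 336, 217, 70] -> [336, 266, 217, 70, -77, -168, -210] -> [336, 266] -> 2
  [-11, -31, 49, 42, -25, 1, -12, -41, 2, 34] -> [-18, -38, 42, 35, -32, -6, -19, -48, -5, 27] -> [42, 35, -32, -6, -19, -48, -5, 27] -> [-294, -245, 224, 42, 133, 336, 35, -189] -> [336, 224, 133, 42, 35, -189, -245, -294] -> [336, 224] -> 2
  [-18, 41, 38, -35, -35, -44] -> [-25, 34, 31, -42, -42, -51] -> [31, -42, -42, -51] -> [-217, 294, 294, 357] -> [357, 294, 294, -217] -> [357, 294] -> 1
  [14, 45, 28, -21, 30, -9, -14, -48] -> [7, 38, 21, -28, 23, -16, -21, -55] -> [21, -28, 23, -16, -21, -55] -> [-147, 196, -161, 112, 147, 385] -> [385, 196, 147, 112, -147, -161] -> [385, 196] -> 1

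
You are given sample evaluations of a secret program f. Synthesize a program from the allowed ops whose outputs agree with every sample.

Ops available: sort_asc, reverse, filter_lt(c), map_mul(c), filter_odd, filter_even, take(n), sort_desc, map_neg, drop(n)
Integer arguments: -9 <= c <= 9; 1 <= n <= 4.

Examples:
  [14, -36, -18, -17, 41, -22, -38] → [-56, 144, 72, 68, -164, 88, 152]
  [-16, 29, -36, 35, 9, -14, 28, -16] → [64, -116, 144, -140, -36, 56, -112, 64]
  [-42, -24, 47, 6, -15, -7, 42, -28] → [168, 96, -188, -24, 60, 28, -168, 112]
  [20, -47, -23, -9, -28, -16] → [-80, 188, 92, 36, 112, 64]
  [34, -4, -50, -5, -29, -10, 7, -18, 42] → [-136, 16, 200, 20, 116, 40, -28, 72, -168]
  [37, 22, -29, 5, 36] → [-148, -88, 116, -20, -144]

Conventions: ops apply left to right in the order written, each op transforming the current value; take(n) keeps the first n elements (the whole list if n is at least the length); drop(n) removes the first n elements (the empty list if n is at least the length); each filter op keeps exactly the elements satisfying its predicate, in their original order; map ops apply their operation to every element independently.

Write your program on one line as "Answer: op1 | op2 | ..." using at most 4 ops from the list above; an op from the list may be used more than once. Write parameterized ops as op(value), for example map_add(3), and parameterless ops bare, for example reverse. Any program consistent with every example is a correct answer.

reverse | map_neg | map_mul(4) | reverse

Check, running the answer program on each example:
  [14, -36, -18, -17, 41, -22, -38] -> [-38, -22, 41, -17, -18, -36, 14] -> [38, 22, -41, 17, 18, 36, -14] -> [152, 88, -164, 68, 72, 144, -56] -> [-56, 144, 72, 68, -164, 88, 152]
  [-16, 29, -36, 35, 9, -14, 28, -16] -> [-16, 28, -14, 9, 35, -36, 29, -16] -> [16, -28, 14, -9, -35, 36, -29, 16] -> [64, -112, 56, -36, -140, 144, -116, 64] -> [64, -116, 144, -140, -36, 56, -112, 64]
  [-42, -24, 47, 6, -15, -7, 42, -28] -> [-28, 42, -7, -15, 6, 47, -24, -42] -> [28, -42, 7, 15, -6, -47, 24, 42] -> [112, -168, 28, 60, -24, -188, 96, 168] -> [168, 96, -188, -24, 60, 28, -168, 112]
  [20, -47, -23, -9, -28, -16] -> [-16, -28, -9, -23, -47, 20] -> [16, 28, 9, 23, 47, -20] -> [64, 112, 36, 92, 188, -80] -> [-80, 188, 92, 36, 112, 64]
  [34, -4, -50, -5, -29, -10, 7, -18, 42] -> [42, -18, 7, -10, -29, -5, -50, -4, 34] -> [-42, 18, -7, 10, 29, 5, 50, 4, -34] -> [-168, 72, -28, 40, 116, 20, 200, 16, -136] -> [-136, 16, 200, 20, 116, 40, -28, 72, -168]
  [37, 22, -29, 5, 36] -> [36, 5, -29, 22, 37] -> [-36, -5, 29, -22, -37] -> [-144, -20, 116, -88, -148] -> [-148, -88, 116, -20, -144]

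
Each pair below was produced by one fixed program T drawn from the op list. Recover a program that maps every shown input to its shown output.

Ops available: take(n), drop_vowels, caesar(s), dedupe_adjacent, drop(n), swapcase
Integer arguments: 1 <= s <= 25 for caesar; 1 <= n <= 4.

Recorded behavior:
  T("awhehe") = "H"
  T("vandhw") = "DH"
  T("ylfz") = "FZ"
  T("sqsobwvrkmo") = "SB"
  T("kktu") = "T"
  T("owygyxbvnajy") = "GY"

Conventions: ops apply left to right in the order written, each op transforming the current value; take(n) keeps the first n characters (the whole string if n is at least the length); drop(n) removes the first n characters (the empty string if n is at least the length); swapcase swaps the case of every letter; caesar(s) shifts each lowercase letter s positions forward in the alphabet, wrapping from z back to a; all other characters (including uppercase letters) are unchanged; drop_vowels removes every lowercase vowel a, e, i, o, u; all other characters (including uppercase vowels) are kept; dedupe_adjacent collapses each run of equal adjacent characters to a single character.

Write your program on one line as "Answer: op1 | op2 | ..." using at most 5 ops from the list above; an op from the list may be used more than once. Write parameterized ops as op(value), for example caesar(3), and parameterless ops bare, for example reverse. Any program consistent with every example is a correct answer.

drop_vowels | take(4) | swapcase | drop(2)

Check, running the answer program on each example:
  "awhehe" -> "whh" -> "whh" -> "WHH" -> "H"
  "vandhw" -> "vndhw" -> "vndh" -> "VNDH" -> "DH"
  "ylfz" -> "ylfz" -> "ylfz" -> "YLFZ" -> "FZ"
  "sqsobwvrkmo" -> "sqsbwvrkm" -> "sqsb" -> "SQSB" -> "SB"
  "kktu" -> "kkt" -> "kkt" -> "KKT" -> "T"
  "owygyxbvnajy" -> "wygyxbvnjy" -> "wygy" -> "WYGY" -> "GY"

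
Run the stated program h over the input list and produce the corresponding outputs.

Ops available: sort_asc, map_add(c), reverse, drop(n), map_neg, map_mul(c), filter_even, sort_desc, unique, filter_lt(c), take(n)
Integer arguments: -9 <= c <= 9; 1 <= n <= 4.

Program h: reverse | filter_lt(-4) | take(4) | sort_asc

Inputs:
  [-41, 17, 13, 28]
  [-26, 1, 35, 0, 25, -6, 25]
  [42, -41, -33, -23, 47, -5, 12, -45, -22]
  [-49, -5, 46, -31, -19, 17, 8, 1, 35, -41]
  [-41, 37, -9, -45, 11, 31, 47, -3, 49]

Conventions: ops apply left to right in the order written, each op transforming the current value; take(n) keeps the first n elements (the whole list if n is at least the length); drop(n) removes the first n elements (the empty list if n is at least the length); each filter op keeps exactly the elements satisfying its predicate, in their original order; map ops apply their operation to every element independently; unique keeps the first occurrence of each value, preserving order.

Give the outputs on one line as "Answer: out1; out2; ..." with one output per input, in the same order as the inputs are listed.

Execution, op by op:
  [-41, 17, 13, 28] -> [28, 13, 17, -41] -> [-41] -> [-41] -> [-41]
  [-26, 1, 35, 0, 25, -6, 25] -> [25, -6, 25, 0, 35, 1, -26] -> [-6, -26] -> [-6, -26] -> [-26, -6]
  [42, -41, -33, -23, 47, -5, 12, -45, -22] -> [-22, -45, 12, -5, 47, -23, -33, -41, 42] -> [-22, -45, -5, -23, -33, -41] -> [-22, -45, -5, -23] -> [-45, -23, -22, -5]
  [-49, -5, 46, -31, -19, 17, 8, 1, 35, -41] -> [-41, 35, 1, 8, 17, -19, -31, 46, -5, -49] -> [-41, -19, -31, -5, -49] -> [-41, -19, -31, -5] -> [-41, -31, -19, -5]
  [-41, 37, -9, -45, 11, 31, 47, -3, 49] -> [49, -3, 47, 31, 11, -45, -9, 37, -41] -> [-45, -9, -41] -> [-45, -9, -41] -> [-45, -41, -9]

[-41]; [-26, -6]; [-45, -23, -22, -5]; [-41, -31, -19, -5]; [-45, -41, -9]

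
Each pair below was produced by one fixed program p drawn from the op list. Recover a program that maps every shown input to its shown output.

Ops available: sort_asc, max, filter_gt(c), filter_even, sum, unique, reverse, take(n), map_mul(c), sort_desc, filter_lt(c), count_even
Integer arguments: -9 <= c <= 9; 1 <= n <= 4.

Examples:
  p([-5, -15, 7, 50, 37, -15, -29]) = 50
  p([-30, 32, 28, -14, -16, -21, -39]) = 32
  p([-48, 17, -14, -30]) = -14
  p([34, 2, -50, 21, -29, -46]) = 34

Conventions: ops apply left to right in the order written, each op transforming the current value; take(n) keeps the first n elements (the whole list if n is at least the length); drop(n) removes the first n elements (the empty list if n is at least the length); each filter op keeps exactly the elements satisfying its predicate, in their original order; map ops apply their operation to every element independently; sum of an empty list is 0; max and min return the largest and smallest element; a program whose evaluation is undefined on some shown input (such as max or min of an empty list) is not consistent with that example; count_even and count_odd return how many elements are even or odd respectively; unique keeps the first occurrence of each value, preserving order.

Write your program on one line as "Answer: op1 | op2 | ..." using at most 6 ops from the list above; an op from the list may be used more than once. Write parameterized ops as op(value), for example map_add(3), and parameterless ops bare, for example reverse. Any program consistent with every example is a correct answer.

sort_asc | filter_even | sort_desc | take(4) | take(2) | max

Check, running the answer program on each example:
  [-5, -15, 7, 50, 37, -15, -29] -> [-29, -15, -15, -5, 7, 37, 50] -> [50] -> [50] -> [50] -> [50] -> 50
  [-30, 32, 28, -14, -16, -21, -39] -> [-39, -30, -21, -16, -14, 28, 32] -> [-30, -16, -14, 28, 32] -> [32, 28, -14, -16, -30] -> [32, 28, -14, -16] -> [32, 28] -> 32
  [-48, 17, -14, -30] -> [-48, -30, -14, 17] -> [-48, -30, -14] -> [-14, -30, -48] -> [-14, -30, -48] -> [-14, -30] -> -14
  [34, 2, -50, 21, -29, -46] -> [-50, -46, -29, 2, 21, 34] -> [-50, -46, 2, 34] -> [34, 2, -46, -50] -> [34, 2, -46, -50] -> [34, 2] -> 34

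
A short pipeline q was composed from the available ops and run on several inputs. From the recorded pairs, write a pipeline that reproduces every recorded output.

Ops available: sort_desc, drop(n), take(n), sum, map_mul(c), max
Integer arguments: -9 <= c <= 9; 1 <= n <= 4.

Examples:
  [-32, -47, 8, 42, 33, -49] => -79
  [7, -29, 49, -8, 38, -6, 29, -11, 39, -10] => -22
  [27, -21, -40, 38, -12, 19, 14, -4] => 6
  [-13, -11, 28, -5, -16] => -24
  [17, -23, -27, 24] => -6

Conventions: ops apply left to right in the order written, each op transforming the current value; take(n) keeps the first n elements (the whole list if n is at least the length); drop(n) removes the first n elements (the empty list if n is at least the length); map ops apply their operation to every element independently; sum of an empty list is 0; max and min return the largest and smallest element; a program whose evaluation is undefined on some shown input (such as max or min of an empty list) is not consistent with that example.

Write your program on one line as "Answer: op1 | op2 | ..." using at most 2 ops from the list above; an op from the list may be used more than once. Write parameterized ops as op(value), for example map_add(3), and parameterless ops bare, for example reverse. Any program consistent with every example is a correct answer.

take(2) | sum

Check, running the answer program on each example:
  [-32, -47, 8, 42, 33, -49] -> [-32, -47] -> -79
  [7, -29, 49, -8, 38, -6, 29, -11, 39, -10] -> [7, -29] -> -22
  [27, -21, -40, 38, -12, 19, 14, -4] -> [27, -21] -> 6
  [-13, -11, 28, -5, -16] -> [-13, -11] -> -24
  [17, -23, -27, 24] -> [17, -23] -> -6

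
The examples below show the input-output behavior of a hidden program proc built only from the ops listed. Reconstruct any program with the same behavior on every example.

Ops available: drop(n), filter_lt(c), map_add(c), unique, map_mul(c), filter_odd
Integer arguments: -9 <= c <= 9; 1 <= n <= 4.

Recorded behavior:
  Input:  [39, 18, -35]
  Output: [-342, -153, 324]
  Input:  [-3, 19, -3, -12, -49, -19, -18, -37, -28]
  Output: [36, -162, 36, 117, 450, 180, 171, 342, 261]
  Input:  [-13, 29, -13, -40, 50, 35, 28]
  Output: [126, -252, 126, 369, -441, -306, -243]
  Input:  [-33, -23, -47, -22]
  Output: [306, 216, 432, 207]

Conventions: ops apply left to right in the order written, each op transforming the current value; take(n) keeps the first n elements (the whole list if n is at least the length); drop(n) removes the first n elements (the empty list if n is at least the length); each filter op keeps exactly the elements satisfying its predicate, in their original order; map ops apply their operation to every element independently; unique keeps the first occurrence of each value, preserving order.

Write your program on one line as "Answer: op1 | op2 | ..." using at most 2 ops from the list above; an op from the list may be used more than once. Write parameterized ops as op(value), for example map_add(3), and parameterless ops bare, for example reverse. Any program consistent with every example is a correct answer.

map_mul(-9) | map_add(9)

Check, running the answer program on each example:
  [39, 18, -35] -> [-351, -162, 315] -> [-342, -153, 324]
  [-3, 19, -3, -12, -49, -19, -18, -37, -28] -> [27, -171, 27, 108, 441, 171, 162, 333, 252] -> [36, -162, 36, 117, 450, 180, 171, 342, 261]
  [-13, 29, -13, -40, 50, 35, 28] -> [117, -261, 117, 360, -450, -315, -252] -> [126, -252, 126, 369, -441, -306, -243]
  [-33, -23, -47, -22] -> [297, 207, 423, 198] -> [306, 216, 432, 207]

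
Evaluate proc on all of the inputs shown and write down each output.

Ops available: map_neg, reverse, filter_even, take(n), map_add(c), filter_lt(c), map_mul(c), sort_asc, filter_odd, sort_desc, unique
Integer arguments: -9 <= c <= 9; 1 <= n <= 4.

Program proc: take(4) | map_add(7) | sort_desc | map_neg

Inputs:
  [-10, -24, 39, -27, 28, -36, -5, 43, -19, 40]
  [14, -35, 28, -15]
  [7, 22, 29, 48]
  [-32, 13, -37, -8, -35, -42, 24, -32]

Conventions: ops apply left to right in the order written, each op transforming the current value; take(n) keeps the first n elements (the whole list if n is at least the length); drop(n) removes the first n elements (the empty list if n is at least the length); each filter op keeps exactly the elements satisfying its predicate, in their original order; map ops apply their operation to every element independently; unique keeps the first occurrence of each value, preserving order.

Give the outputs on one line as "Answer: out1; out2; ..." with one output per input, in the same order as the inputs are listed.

Execution, op by op:
  [-10, -24, 39, -27, 28, -36, -5, 43, -19, 40] -> [-10, -24, 39, -27] -> [-3, -17, 46, -20] -> [46, -3, -17, -20] -> [-46, 3, 17, 20]
  [14, -35, 28, -15] -> [14, -35, 28, -15] -> [21, -28, 35, -8] -> [35, 21, -8, -28] -> [-35, -21, 8, 28]
  [7, 22, 29, 48] -> [7, 22, 29, 48] -> [14, 29, 36, 55] -> [55, 36, 29, 14] -> [-55, -36, -29, -14]
  [-32, 13, -37, -8, -35, -42, 24, -32] -> [-32, 13, -37, -8] -> [-25, 20, -30, -1] -> [20, -1, -25, -30] -> [-20, 1, 25, 30]

[-46, 3, 17, 20]; [-35, -21, 8, 28]; [-55, -36, -29, -14]; [-20, 1, 25, 30]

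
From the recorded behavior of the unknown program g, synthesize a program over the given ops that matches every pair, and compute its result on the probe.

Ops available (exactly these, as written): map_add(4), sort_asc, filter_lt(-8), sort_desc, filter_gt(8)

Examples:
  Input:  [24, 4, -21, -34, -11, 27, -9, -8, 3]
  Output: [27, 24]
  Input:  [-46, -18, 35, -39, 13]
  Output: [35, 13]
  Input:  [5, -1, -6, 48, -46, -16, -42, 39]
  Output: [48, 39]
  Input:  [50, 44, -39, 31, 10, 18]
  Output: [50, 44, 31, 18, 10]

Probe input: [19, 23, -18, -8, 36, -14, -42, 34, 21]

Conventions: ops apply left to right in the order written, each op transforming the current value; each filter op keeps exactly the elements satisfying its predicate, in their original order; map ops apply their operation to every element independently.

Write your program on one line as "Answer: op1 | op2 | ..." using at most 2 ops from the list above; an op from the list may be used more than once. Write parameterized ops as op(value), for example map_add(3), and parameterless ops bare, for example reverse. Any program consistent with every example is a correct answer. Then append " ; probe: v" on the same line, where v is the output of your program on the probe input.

filter_gt(8) | sort_desc ; probe: [36, 34, 23, 21, 19]

Check, running the answer program on each example:
  [24, 4, -21, -34, -11, 27, -9, -8, 3] -> [24, 27] -> [27, 24]
  [-46, -18, 35, -39, 13] -> [35, 13] -> [35, 13]
  [5, -1, -6, 48, -46, -16, -42, 39] -> [48, 39] -> [48, 39]
  [50, 44, -39, 31, 10, 18] -> [50, 44, 31, 10, 18] -> [50, 44, 31, 18, 10]
  probe: [19, 23, -18, -8, 36, -14, -42, 34, 21] -> [19, 23, 36, 34, 21] -> [36, 34, 23, 21, 19]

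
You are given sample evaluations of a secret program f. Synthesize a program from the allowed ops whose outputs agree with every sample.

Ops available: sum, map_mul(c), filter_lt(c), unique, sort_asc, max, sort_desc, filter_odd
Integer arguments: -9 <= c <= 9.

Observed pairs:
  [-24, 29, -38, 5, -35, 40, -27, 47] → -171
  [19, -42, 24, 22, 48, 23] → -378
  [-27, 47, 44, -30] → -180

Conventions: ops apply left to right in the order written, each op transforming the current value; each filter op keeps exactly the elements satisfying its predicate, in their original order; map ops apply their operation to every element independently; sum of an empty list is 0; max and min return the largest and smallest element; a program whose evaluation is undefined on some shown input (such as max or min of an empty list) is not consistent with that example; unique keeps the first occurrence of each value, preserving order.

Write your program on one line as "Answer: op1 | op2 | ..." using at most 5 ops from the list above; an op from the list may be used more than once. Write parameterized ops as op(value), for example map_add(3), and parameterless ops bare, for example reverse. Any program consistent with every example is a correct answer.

map_mul(-9) | filter_odd | sort_desc | sum

Check, running the answer program on each example:
  [-24, 29, -38, 5, -35, 40, -27, 47] -> [216, -261, 342, -45, 315, -360, 243, -423] -> [-261, -45, 315, 243, -423] -> [315, 243, -45, -261, -423] -> -171
  [19, -42, 24, 22, 48, 23] -> [-171, 378, -216, -198, -432, -207] -> [-171, -207] -> [-171, -207] -> -378
  [-27, 47, 44, -30] -> [243, -423, -396, 270] -> [243, -423] -> [243, -423] -> -180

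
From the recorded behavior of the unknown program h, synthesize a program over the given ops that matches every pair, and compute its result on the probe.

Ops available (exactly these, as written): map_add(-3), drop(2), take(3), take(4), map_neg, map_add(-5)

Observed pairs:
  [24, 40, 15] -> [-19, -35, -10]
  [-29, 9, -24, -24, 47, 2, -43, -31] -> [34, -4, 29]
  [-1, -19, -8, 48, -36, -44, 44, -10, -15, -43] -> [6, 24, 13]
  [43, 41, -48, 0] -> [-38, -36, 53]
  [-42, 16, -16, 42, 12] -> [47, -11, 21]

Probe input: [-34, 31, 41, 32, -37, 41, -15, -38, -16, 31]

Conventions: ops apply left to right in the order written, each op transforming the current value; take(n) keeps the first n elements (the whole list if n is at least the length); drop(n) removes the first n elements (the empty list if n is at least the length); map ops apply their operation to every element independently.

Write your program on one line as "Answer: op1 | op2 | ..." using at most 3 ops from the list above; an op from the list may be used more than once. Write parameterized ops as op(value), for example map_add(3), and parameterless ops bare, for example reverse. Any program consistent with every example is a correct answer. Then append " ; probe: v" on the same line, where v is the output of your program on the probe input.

map_add(-5) | map_neg | take(3) ; probe: [39, -26, -36]

Check, running the answer program on each example:
  [24, 40, 15] -> [19, 35, 10] -> [-19, -35, -10] -> [-19, -35, -10]
  [-29, 9, -24, -24, 47, 2, -43, -31] -> [-34, 4, -29, -29, 42, -3, -48, -36] -> [34, -4, 29, 29, -42, 3, 48, 36] -> [34, -4, 29]
  [-1, -19, -8, 48, -36, -44, 44, -10, -15, -43] -> [-6, -24, -13, 43, -41, -49, 39, -15, -20, -48] -> [6, 24, 13, -43, 41, 49, -39, 15, 20, 48] -> [6, 24, 13]
  [43, 41, -48, 0] -> [38, 36, -53, -5] -> [-38, -36, 53, 5] -> [-38, -36, 53]
  [-42, 16, -16, 42, 12] -> [-47, 11, -21, 37, 7] -> [47, -11, 21, -37, -7] -> [47, -11, 21]
  probe: [-34, 31, 41, 32, -37, 41, -15, -38, -16, 31] -> [-39, 26, 36, 27, -42, 36, -20, -43, -21, 26] -> [39, -26, -36, -27, 42, -36, 20, 43, 21, -26] -> [39, -26, -36]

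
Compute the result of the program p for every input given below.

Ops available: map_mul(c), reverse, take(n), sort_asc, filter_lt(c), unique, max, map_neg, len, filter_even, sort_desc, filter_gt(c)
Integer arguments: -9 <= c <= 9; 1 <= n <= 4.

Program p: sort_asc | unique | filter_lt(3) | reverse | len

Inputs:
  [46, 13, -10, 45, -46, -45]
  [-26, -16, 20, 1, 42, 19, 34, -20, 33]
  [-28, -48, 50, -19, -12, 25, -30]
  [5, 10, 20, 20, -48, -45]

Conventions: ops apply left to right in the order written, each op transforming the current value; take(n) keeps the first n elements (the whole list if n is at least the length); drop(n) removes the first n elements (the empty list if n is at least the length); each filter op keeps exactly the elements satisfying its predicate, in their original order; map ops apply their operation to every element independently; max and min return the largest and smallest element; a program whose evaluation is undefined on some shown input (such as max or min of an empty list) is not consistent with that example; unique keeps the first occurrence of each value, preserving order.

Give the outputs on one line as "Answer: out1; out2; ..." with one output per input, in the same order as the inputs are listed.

Execution, op by op:
  [46, 13, -10, 45, -46, -45] -> [-46, -45, -10, 13, 45, 46] -> [-46, -45, -10, 13, 45, 46] -> [-46, -45, -10] -> [-10, -45, -46] -> 3
  [-26, -16, 20, 1, 42, 19, 34, -20, 33] -> [-26, -20, -16, 1, 19, 20, 33, 34, 42] -> [-26, -20, -16, 1, 19, 20, 33, 34, 42] -> [-26, -20, -16, 1] -> [1, -16, -20, -26] -> 4
  [-28, -48, 50, -19, -12, 25, -30] -> [-48, -30, -28, -19, -12, 25, 50] -> [-48, -30, -28, -19, -12, 25, 50] -> [-48, -30, -28, -19, -12] -> [-12, -19, -28, -30, -48] -> 5
  [5, 10, 20, 20, -48, -45] -> [-48, -45, 5, 10, 20, 20] -> [-48, -45, 5, 10, 20] -> [-48, -45] -> [-45, -48] -> 2

3; 4; 5; 2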